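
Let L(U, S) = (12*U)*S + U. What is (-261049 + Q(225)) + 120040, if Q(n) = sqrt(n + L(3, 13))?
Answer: -141009 + 2*sqrt(174) ≈ -1.4098e+5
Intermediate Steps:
L(U, S) = U + 12*S*U (L(U, S) = 12*S*U + U = U + 12*S*U)
Q(n) = sqrt(471 + n) (Q(n) = sqrt(n + 3*(1 + 12*13)) = sqrt(n + 3*(1 + 156)) = sqrt(n + 3*157) = sqrt(n + 471) = sqrt(471 + n))
(-261049 + Q(225)) + 120040 = (-261049 + sqrt(471 + 225)) + 120040 = (-261049 + sqrt(696)) + 120040 = (-261049 + 2*sqrt(174)) + 120040 = -141009 + 2*sqrt(174)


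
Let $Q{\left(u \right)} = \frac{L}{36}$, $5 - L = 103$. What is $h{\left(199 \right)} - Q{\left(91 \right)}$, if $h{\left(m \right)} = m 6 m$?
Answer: $\frac{4276957}{18} \approx 2.3761 \cdot 10^{5}$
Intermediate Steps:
$L = -98$ ($L = 5 - 103 = -98$)
$Q{\left(u \right)} = - \frac{49}{18}$ ($Q{\left(u \right)} = - \frac{98}{36} = \left(-98\right) \frac{1}{36} = - \frac{49}{18}$)
$h{\left(m \right)} = 6 m^{2}$ ($h{\left(m \right)} = 6 m m = 6 m^{2}$)
$h{\left(199 \right)} - Q{\left(91 \right)} = 6 \cdot 199^{2} - - \frac{49}{18} = 6 \cdot 39601 + \frac{49}{18} = 237606 + \frac{49}{18} = \frac{4276957}{18}$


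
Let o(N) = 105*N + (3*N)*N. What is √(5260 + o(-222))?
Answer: √129802 ≈ 360.28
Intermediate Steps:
o(N) = 3*N² + 105*N (o(N) = 105*N + 3*N² = 3*N² + 105*N)
√(5260 + o(-222)) = √(5260 + 3*(-222)*(35 - 222)) = √(5260 + 3*(-222)*(-187)) = √(5260 + 124542) = √129802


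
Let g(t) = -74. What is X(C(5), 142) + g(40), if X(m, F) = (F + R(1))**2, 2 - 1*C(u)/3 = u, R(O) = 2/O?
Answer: 20662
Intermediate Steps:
C(u) = 6 - 3*u
X(m, F) = (2 + F)**2 (X(m, F) = (F + 2/1)**2 = (F + 2*1)**2 = (F + 2)**2 = (2 + F)**2)
X(C(5), 142) + g(40) = (2 + 142)**2 - 74 = 144**2 - 74 = 20736 - 74 = 20662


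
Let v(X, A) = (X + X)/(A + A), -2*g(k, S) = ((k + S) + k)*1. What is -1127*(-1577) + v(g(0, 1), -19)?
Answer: 67536603/38 ≈ 1.7773e+6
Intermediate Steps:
g(k, S) = -k - S/2 (g(k, S) = -((k + S) + k)/2 = -((S + k) + k)/2 = -(S + 2*k)/2 = -k - S/2)
v(X, A) = X/A (v(X, A) = (2*X)/((2*A)) = (2*X)*(1/(2*A)) = X/A)
-1127*(-1577) + v(g(0, 1), -19) = -1127*(-1577) + (-1*0 - ½*1)/(-19) = 1777279 + (0 - ½)*(-1/19) = 1777279 - ½*(-1/19) = 1777279 + 1/38 = 67536603/38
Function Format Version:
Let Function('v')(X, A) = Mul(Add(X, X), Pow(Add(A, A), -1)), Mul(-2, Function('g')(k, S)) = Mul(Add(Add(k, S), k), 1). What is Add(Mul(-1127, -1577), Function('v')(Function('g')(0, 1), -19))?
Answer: Rational(67536603, 38) ≈ 1.7773e+6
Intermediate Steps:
Function('g')(k, S) = Add(Mul(-1, k), Mul(Rational(-1, 2), S)) (Function('g')(k, S) = Mul(Rational(-1, 2), Mul(Add(Add(k, S), k), 1)) = Mul(Rational(-1, 2), Mul(Add(Add(S, k), k), 1)) = Mul(Rational(-1, 2), Mul(Add(S, Mul(2, k)), 1)) = Mul(Rational(-1, 2), Add(S, Mul(2, k))) = Add(Mul(-1, k), Mul(Rational(-1, 2), S)))
Function('v')(X, A) = Mul(X, Pow(A, -1)) (Function('v')(X, A) = Mul(Mul(2, X), Pow(Mul(2, A), -1)) = Mul(Mul(2, X), Mul(Rational(1, 2), Pow(A, -1))) = Mul(X, Pow(A, -1)))
Add(Mul(-1127, -1577), Function('v')(Function('g')(0, 1), -19)) = Add(Mul(-1127, -1577), Mul(Add(Mul(-1, 0), Mul(Rational(-1, 2), 1)), Pow(-19, -1))) = Add(1777279, Mul(Add(0, Rational(-1, 2)), Rational(-1, 19))) = Add(1777279, Mul(Rational(-1, 2), Rational(-1, 19))) = Add(1777279, Rational(1, 38)) = Rational(67536603, 38)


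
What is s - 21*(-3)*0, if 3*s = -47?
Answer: -47/3 ≈ -15.667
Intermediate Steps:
s = -47/3 (s = (⅓)*(-47) = -47/3 ≈ -15.667)
s - 21*(-3)*0 = -47/3 - 21*(-3)*0 = -47/3 + 63*0 = -47/3 + 0 = -47/3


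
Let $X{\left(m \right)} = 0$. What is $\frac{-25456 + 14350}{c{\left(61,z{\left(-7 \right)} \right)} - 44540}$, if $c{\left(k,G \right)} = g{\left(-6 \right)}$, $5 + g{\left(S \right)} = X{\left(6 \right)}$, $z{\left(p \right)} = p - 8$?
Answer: $\frac{11106}{44545} \approx 0.24932$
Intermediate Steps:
$z{\left(p \right)} = -8 + p$
$g{\left(S \right)} = -5$ ($g{\left(S \right)} = -5 + 0 = -5$)
$c{\left(k,G \right)} = -5$
$\frac{-25456 + 14350}{c{\left(61,z{\left(-7 \right)} \right)} - 44540} = \frac{-25456 + 14350}{-5 - 44540} = - \frac{11106}{-44545} = \left(-11106\right) \left(- \frac{1}{44545}\right) = \frac{11106}{44545}$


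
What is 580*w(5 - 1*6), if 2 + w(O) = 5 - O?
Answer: 2320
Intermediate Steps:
w(O) = 3 - O (w(O) = -2 + (5 - O) = 3 - O)
580*w(5 - 1*6) = 580*(3 - (5 - 1*6)) = 580*(3 - (5 - 6)) = 580*(3 - 1*(-1)) = 580*(3 + 1) = 580*4 = 2320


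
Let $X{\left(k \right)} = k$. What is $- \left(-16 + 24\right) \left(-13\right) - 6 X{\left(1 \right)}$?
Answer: $98$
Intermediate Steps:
$- \left(-16 + 24\right) \left(-13\right) - 6 X{\left(1 \right)} = - \left(-16 + 24\right) \left(-13\right) - 6 \cdot 1 = - 8 \left(-13\right) - 6 = \left(-1\right) \left(-104\right) - 6 = 104 - 6 = 98$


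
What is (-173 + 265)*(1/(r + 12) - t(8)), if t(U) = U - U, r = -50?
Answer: -46/19 ≈ -2.4211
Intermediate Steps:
t(U) = 0
(-173 + 265)*(1/(r + 12) - t(8)) = (-173 + 265)*(1/(-50 + 12) - 1*0) = 92*(1/(-38) + 0) = 92*(-1/38 + 0) = 92*(-1/38) = -46/19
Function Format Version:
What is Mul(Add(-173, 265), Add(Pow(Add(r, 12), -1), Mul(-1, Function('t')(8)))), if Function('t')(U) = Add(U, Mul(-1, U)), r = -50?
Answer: Rational(-46, 19) ≈ -2.4211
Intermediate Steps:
Function('t')(U) = 0
Mul(Add(-173, 265), Add(Pow(Add(r, 12), -1), Mul(-1, Function('t')(8)))) = Mul(Add(-173, 265), Add(Pow(Add(-50, 12), -1), Mul(-1, 0))) = Mul(92, Add(Pow(-38, -1), 0)) = Mul(92, Add(Rational(-1, 38), 0)) = Mul(92, Rational(-1, 38)) = Rational(-46, 19)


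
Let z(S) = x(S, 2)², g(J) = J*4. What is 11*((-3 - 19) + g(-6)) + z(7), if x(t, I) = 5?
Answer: -481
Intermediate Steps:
g(J) = 4*J
z(S) = 25 (z(S) = 5² = 25)
11*((-3 - 19) + g(-6)) + z(7) = 11*((-3 - 19) + 4*(-6)) + 25 = 11*(-22 - 24) + 25 = 11*(-46) + 25 = -506 + 25 = -481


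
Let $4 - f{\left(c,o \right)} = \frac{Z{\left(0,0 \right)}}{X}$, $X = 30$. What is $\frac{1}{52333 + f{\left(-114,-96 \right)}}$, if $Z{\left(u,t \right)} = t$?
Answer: $\frac{1}{52337} \approx 1.9107 \cdot 10^{-5}$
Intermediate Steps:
$f{\left(c,o \right)} = 4$ ($f{\left(c,o \right)} = 4 - \frac{0}{30} = 4 - 0 \cdot \frac{1}{30} = 4 - 0 = 4 + 0 = 4$)
$\frac{1}{52333 + f{\left(-114,-96 \right)}} = \frac{1}{52333 + 4} = \frac{1}{52337}$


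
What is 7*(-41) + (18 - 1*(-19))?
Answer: -250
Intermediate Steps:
7*(-41) + (18 - 1*(-19)) = -287 + (18 + 19) = -287 + 37 = -250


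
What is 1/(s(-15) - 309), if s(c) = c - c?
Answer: -1/309 ≈ -0.0032362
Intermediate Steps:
s(c) = 0
1/(s(-15) - 309) = 1/(0 - 309) = 1/(-309) = -1/309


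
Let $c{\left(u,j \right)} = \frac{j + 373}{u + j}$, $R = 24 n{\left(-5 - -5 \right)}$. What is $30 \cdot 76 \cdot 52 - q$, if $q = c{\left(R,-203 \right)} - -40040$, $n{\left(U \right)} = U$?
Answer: $\frac{15939730}{203} \approx 78521.0$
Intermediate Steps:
$R = 0$ ($R = 24 \left(-5 - -5\right) = 24 \left(-5 + 5\right) = 24 \cdot 0 = 0$)
$c{\left(u,j \right)} = \frac{373 + j}{j + u}$
$q = \frac{8127950}{203}$ ($q = \frac{373 - 203}{-203 + 0} - -40040 = \frac{1}{-203} \cdot 170 + 40040 = \left(- \frac{1}{203}\right) 170 + 40040 = - \frac{170}{203} + 40040 = \frac{8127950}{203} \approx 40039.0$)
$30 \cdot 76 \cdot 52 - q = 30 \cdot 76 \cdot 52 - \frac{8127950}{203} = 2280 \cdot 52 - \frac{8127950}{203} = 118560 - \frac{8127950}{203} = \frac{15939730}{203}$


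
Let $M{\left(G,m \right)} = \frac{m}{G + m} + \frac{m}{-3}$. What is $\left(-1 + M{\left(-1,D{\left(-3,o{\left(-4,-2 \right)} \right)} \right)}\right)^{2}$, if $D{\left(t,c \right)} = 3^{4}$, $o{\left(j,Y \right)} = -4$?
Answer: $\frac{4661281}{6400} \approx 728.33$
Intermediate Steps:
$D{\left(t,c \right)} = 81$
$M{\left(G,m \right)} = - \frac{m}{3} + \frac{m}{G + m}$ ($M{\left(G,m \right)} = \frac{m}{G + m} + m \left(- \frac{1}{3}\right) = \frac{m}{G + m} - \frac{m}{3} = - \frac{m}{3} + \frac{m}{G + m}$)
$\left(-1 + M{\left(-1,D{\left(-3,o{\left(-4,-2 \right)} \right)} \right)}\right)^{2} = \left(-1 + \frac{1}{3} \cdot 81 \frac{1}{-1 + 81} \left(3 - -1 - 81\right)\right)^{2} = \left(-1 + \frac{1}{3} \cdot 81 \cdot \frac{1}{80} \left(3 + 1 - 81\right)\right)^{2} = \left(-1 + \frac{1}{3} \cdot 81 \cdot \frac{1}{80} \left(-77\right)\right)^{2} = \left(-1 - \frac{2079}{80}\right)^{2} = \left(- \frac{2159}{80}\right)^{2} = \frac{4661281}{6400}$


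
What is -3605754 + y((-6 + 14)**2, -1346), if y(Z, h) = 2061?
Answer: -3603693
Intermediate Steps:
-3605754 + y((-6 + 14)**2, -1346) = -3605754 + 2061 = -3603693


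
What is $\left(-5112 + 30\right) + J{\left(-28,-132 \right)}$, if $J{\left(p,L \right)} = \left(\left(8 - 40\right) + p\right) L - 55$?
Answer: $2783$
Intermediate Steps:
$J{\left(p,L \right)} = -55 + L \left(-32 + p\right)$ ($J{\left(p,L \right)} = \left(-32 + p\right) L - 55 = L \left(-32 + p\right) - 55 = -55 + L \left(-32 + p\right)$)
$\left(-5112 + 30\right) + J{\left(-28,-132 \right)} = \left(-5112 + 30\right) - -7865 = -5082 + \left(-55 + 4224 + 3696\right) = -5082 + 7865 = 2783$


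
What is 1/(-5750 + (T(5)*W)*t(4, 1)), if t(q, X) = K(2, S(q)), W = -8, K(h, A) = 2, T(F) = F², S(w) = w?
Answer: -1/6150 ≈ -0.00016260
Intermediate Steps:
t(q, X) = 2
1/(-5750 + (T(5)*W)*t(4, 1)) = 1/(-5750 + (5²*(-8))*2) = 1/(-5750 + (25*(-8))*2) = 1/(-5750 - 200*2) = 1/(-5750 - 400) = 1/(-6150) = -1/6150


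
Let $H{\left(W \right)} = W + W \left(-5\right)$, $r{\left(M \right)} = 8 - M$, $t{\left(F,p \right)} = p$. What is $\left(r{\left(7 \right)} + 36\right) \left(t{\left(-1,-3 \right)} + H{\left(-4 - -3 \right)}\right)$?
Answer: $37$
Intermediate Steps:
$H{\left(W \right)} = - 4 W$ ($H{\left(W \right)} = W - 5 W = - 4 W$)
$\left(r{\left(7 \right)} + 36\right) \left(t{\left(-1,-3 \right)} + H{\left(-4 - -3 \right)}\right) = \left(\left(8 - 7\right) + 36\right) \left(-3 - 4 \left(-4 - -3\right)\right) = \left(\left(8 - 7\right) + 36\right) \left(-3 - 4 \left(-4 + 3\right)\right) = \left(1 + 36\right) \left(-3 - -4\right) = 37 \left(-3 + 4\right) = 37 \cdot 1 = 37$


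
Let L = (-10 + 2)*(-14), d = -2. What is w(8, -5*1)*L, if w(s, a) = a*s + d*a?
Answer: -3360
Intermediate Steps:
L = 112 (L = -8*(-14) = 112)
w(s, a) = -2*a + a*s (w(s, a) = a*s - 2*a = -2*a + a*s)
w(8, -5*1)*L = ((-5*1)*(-2 + 8))*112 = -5*6*112 = -30*112 = -3360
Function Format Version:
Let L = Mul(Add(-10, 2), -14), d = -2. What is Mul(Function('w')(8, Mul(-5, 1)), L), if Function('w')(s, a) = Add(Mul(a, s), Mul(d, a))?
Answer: -3360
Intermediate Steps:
L = 112 (L = Mul(-8, -14) = 112)
Function('w')(s, a) = Add(Mul(-2, a), Mul(a, s)) (Function('w')(s, a) = Add(Mul(a, s), Mul(-2, a)) = Add(Mul(-2, a), Mul(a, s)))
Mul(Function('w')(8, Mul(-5, 1)), L) = Mul(Mul(Mul(-5, 1), Add(-2, 8)), 112) = Mul(Mul(-5, 6), 112) = Mul(-30, 112) = -3360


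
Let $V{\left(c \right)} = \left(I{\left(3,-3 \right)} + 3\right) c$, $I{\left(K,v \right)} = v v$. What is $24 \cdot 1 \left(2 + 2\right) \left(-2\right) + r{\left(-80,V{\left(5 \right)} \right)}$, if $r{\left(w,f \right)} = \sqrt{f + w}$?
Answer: $-192 + 2 i \sqrt{5} \approx -192.0 + 4.4721 i$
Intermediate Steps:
$I{\left(K,v \right)} = v^{2}$
$V{\left(c \right)} = 12 c$ ($V{\left(c \right)} = \left(\left(-3\right)^{2} + 3\right) c = \left(9 + 3\right) c = 12 c$)
$24 \cdot 1 \left(2 + 2\right) \left(-2\right) + r{\left(-80,V{\left(5 \right)} \right)} = 24 \cdot 1 \left(2 + 2\right) \left(-2\right) + \sqrt{12 \cdot 5 - 80} = 24 \cdot 1 \cdot 4 \left(-2\right) + \sqrt{60 - 80} = 24 \cdot 4 \left(-2\right) + \sqrt{-20} = 96 \left(-2\right) + 2 i \sqrt{5} = -192 + 2 i \sqrt{5}$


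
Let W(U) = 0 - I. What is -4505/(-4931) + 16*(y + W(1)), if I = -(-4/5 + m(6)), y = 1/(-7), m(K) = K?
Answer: 14122267/172585 ≈ 81.828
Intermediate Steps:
y = -⅐ ≈ -0.14286
I = -26/5 (I = -(-4/5 + 6) = -(-4*⅕ + 6) = -(-⅘ + 6) = -1*26/5 = -26/5 ≈ -5.2000)
W(U) = 26/5 (W(U) = 0 - 1*(-26/5) = 0 + 26/5 = 26/5)
-4505/(-4931) + 16*(y + W(1)) = -4505/(-4931) + 16*(-⅐ + 26/5) = -4505*(-1/4931) + 16*(177/35) = 4505/4931 + 2832/35 = 14122267/172585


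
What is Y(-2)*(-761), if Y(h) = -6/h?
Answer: -2283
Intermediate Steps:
Y(-2)*(-761) = -6/(-2)*(-761) = -6*(-½)*(-761) = 3*(-761) = -2283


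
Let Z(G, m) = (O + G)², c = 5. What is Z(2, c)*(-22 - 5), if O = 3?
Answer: -675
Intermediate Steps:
Z(G, m) = (3 + G)²
Z(2, c)*(-22 - 5) = (3 + 2)²*(-22 - 5) = 5²*(-27) = 25*(-27) = -675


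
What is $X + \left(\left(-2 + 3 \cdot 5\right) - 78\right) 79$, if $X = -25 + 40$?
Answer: $-5120$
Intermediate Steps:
$X = 15$
$X + \left(\left(-2 + 3 \cdot 5\right) - 78\right) 79 = 15 + \left(\left(-2 + 3 \cdot 5\right) - 78\right) 79 = 15 + \left(\left(-2 + 15\right) - 78\right) 79 = 15 + \left(13 - 78\right) 79 = 15 - 5135 = -5120$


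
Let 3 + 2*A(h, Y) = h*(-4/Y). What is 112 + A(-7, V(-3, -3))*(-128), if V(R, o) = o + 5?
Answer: -592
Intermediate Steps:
V(R, o) = 5 + o
A(h, Y) = -3/2 - 2*h/Y (A(h, Y) = -3/2 + (h*(-4/Y))/2 = -3/2 + (-4*h/Y)/2 = -3/2 - 2*h/Y)
112 + A(-7, V(-3, -3))*(-128) = 112 + (-3/2 - 2*(-7)/(5 - 3))*(-128) = 112 + (-3/2 - 2*(-7)/2)*(-128) = 112 + (-3/2 - 2*(-7)*½)*(-128) = 112 + (-3/2 + 7)*(-128) = 112 + (11/2)*(-128) = 112 - 704 = -592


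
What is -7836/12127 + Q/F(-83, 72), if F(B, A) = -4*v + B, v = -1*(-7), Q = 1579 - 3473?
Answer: 22098742/1346097 ≈ 16.417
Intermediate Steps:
Q = -1894
v = 7
F(B, A) = -28 + B (F(B, A) = -4*7 + B = -28 + B)
-7836/12127 + Q/F(-83, 72) = -7836/12127 - 1894/(-28 - 83) = -7836*1/12127 - 1894/(-111) = -7836/12127 - 1894*(-1/111) = -7836/12127 + 1894/111 = 22098742/1346097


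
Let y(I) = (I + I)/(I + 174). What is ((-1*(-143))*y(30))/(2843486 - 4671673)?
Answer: -715/31079179 ≈ -2.3006e-5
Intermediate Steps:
y(I) = 2*I/(174 + I) (y(I) = (2*I)/(174 + I) = 2*I/(174 + I))
((-1*(-143))*y(30))/(2843486 - 4671673) = ((-1*(-143))*(2*30/(174 + 30)))/(2843486 - 4671673) = (143*(2*30/204))/(-1828187) = (143*(2*30*(1/204)))*(-1/1828187) = (143*(5/17))*(-1/1828187) = (715/17)*(-1/1828187) = -715/31079179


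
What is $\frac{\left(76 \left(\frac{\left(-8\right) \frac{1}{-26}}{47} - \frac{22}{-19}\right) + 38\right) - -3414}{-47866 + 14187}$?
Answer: $- \frac{2163244}{20577869} \approx -0.10512$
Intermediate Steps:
$\frac{\left(76 \left(\frac{\left(-8\right) \frac{1}{-26}}{47} - \frac{22}{-19}\right) + 38\right) - -3414}{-47866 + 14187} = \frac{\left(76 \left(\left(-8\right) \left(- \frac{1}{26}\right) \frac{1}{47} - - \frac{22}{19}\right) + 38\right) + \left(3525 - 111\right)}{-33679} = \left(\left(76 \left(\frac{4}{13} \cdot \frac{1}{47} + \frac{22}{19}\right) + 38\right) + 3414\right) \left(- \frac{1}{33679}\right) = \left(\left(76 \left(\frac{4}{611} + \frac{22}{19}\right) + 38\right) + 3414\right) \left(- \frac{1}{33679}\right) = \left(\left(76 \cdot \frac{13518}{11609} + 38\right) + 3414\right) \left(- \frac{1}{33679}\right) = \left(\left(\frac{54072}{611} + 38\right) + 3414\right) \left(- \frac{1}{33679}\right) = \left(\frac{77290}{611} + 3414\right) \left(- \frac{1}{33679}\right) = \frac{2163244}{611} \left(- \frac{1}{33679}\right) = - \frac{2163244}{20577869}$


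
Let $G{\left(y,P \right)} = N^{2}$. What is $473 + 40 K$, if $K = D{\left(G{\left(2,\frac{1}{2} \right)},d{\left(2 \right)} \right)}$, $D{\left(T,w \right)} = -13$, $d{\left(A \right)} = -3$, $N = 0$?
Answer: $-47$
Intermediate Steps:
$G{\left(y,P \right)} = 0$ ($G{\left(y,P \right)} = 0^{2} = 0$)
$K = -13$
$473 + 40 K = 473 + 40 \left(-13\right) = 473 - 520 = -47$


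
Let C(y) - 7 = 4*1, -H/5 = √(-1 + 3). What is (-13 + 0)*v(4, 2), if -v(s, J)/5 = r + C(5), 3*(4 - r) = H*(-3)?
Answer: 975 - 325*√2 ≈ 515.38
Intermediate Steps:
H = -5*√2 (H = -5*√(-1 + 3) = -5*√2 ≈ -7.0711)
C(y) = 11 (C(y) = 7 + 4*1 = 7 + 4 = 11)
r = 4 - 5*√2 (r = 4 - (-5*√2)*(-3)/3 = 4 - 5*√2 ≈ -3.0711)
v(s, J) = -75 + 25*√2 (v(s, J) = -5*((4 - 5*√2) + 11) = -5*(15 - 5*√2) = -75 + 25*√2)
(-13 + 0)*v(4, 2) = (-13 + 0)*(-75 + 25*√2) = -13*(-75 + 25*√2) = 975 - 325*√2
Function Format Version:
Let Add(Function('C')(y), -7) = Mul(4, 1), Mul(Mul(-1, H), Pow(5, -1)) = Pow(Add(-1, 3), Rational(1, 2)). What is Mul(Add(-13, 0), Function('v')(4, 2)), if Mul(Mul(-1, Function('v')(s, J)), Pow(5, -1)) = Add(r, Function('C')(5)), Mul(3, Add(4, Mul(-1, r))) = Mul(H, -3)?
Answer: Add(975, Mul(-325, Pow(2, Rational(1, 2)))) ≈ 515.38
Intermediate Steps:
H = Mul(-5, Pow(2, Rational(1, 2))) (H = Mul(-5, Pow(Add(-1, 3), Rational(1, 2))) = Mul(-5, Pow(2, Rational(1, 2))) ≈ -7.0711)
Function('C')(y) = 11 (Function('C')(y) = Add(7, Mul(4, 1)) = Add(7, 4) = 11)
r = Add(4, Mul(-5, Pow(2, Rational(1, 2)))) (r = Add(4, Mul(Rational(-1, 3), Mul(Mul(-5, Pow(2, Rational(1, 2))), -3))) = Add(4, Mul(Rational(-1, 3), Mul(15, Pow(2, Rational(1, 2))))) = Add(4, Mul(-5, Pow(2, Rational(1, 2)))) ≈ -3.0711)
Function('v')(s, J) = Add(-75, Mul(25, Pow(2, Rational(1, 2)))) (Function('v')(s, J) = Mul(-5, Add(Add(4, Mul(-5, Pow(2, Rational(1, 2)))), 11)) = Mul(-5, Add(15, Mul(-5, Pow(2, Rational(1, 2))))) = Add(-75, Mul(25, Pow(2, Rational(1, 2)))))
Mul(Add(-13, 0), Function('v')(4, 2)) = Mul(Add(-13, 0), Add(-75, Mul(25, Pow(2, Rational(1, 2))))) = Mul(-13, Add(-75, Mul(25, Pow(2, Rational(1, 2))))) = Add(975, Mul(-325, Pow(2, Rational(1, 2))))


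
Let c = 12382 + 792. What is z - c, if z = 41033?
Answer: 27859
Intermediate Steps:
c = 13174
z - c = 41033 - 1*13174 = 41033 - 13174 = 27859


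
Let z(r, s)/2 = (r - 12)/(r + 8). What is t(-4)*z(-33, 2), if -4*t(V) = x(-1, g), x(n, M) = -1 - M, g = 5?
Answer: 27/5 ≈ 5.4000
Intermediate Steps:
z(r, s) = 2*(-12 + r)/(8 + r) (z(r, s) = 2*((r - 12)/(r + 8)) = 2*((-12 + r)/(8 + r)) = 2*(-12 + r)/(8 + r))
t(V) = 3/2 (t(V) = -(-1 - 1*5)/4 = -(-1 - 5)/4 = -¼*(-6) = 3/2)
t(-4)*z(-33, 2) = 3*(2*(-12 - 33)/(8 - 33))/2 = 3*(2*(-45)/(-25))/2 = 3*(2*(-1/25)*(-45))/2 = (3/2)*(18/5) = 27/5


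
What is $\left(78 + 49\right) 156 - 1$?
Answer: $19811$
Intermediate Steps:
$\left(78 + 49\right) 156 - 1 = 127 \cdot 156 - 1 = 19812 - 1 = 19811$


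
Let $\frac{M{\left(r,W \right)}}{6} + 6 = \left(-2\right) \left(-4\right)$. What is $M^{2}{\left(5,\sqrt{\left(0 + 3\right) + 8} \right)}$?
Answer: $144$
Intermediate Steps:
$M{\left(r,W \right)} = 12$ ($M{\left(r,W \right)} = -36 + 6 \left(\left(-2\right) \left(-4\right)\right) = -36 + 6 \cdot 8 = -36 + 48 = 12$)
$M^{2}{\left(5,\sqrt{\left(0 + 3\right) + 8} \right)} = 12^{2} = 144$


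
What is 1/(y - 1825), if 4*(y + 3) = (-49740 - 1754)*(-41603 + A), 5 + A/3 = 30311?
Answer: -2/1269716961 ≈ -1.5752e-9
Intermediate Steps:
A = 90918 (A = -15 + 3*30311 = -15 + 90933 = 90918)
y = -1269713311/2 (y = -3 + ((-49740 - 1754)*(-41603 + 90918))/4 = -3 + (-51494*49315)/4 = -3 + (¼)*(-2539426610) = -3 - 1269713305/2 = -1269713311/2 ≈ -6.3486e+8)
1/(y - 1825) = 1/(-1269713311/2 - 1825) = 1/(-1269716961/2) = -2/1269716961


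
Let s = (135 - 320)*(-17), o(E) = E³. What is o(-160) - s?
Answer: -4099145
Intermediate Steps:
s = 3145 (s = -185*(-17) = 3145)
o(-160) - s = (-160)³ - 1*3145 = -4096000 - 3145 = -4099145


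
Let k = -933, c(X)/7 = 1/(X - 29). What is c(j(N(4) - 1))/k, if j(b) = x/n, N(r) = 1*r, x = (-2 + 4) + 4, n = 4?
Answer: 14/51315 ≈ 0.00027282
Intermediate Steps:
x = 6 (x = 2 + 4 = 6)
N(r) = r
j(b) = 3/2 (j(b) = 6/4 = 6*(¼) = 3/2)
c(X) = 7/(-29 + X) (c(X) = 7/(X - 29) = 7/(-29 + X))
c(j(N(4) - 1))/k = (7/(-29 + 3/2))/(-933) = (7/(-55/2))*(-1/933) = (7*(-2/55))*(-1/933) = -14/55*(-1/933) = 14/51315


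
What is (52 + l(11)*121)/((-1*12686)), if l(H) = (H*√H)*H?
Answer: -26/6343 - 14641*√11/12686 ≈ -3.8318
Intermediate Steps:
l(H) = H^(5/2) (l(H) = H^(3/2)*H = H^(5/2))
(52 + l(11)*121)/((-1*12686)) = (52 + 11^(5/2)*121)/((-1*12686)) = (52 + (121*√11)*121)/(-12686) = (52 + 14641*√11)*(-1/12686) = -26/6343 - 14641*√11/12686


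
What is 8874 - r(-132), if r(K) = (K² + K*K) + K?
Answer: -25842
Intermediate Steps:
r(K) = K + 2*K² (r(K) = (K² + K²) + K = 2*K² + K = K + 2*K²)
8874 - r(-132) = 8874 - (-132)*(1 + 2*(-132)) = 8874 - (-132)*(1 - 264) = 8874 - (-132)*(-263) = 8874 - 1*34716 = 8874 - 34716 = -25842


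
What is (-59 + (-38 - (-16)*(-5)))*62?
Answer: -10974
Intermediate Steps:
(-59 + (-38 - (-16)*(-5)))*62 = (-59 + (-38 - 1*80))*62 = (-59 + (-38 - 80))*62 = (-59 - 118)*62 = -177*62 = -10974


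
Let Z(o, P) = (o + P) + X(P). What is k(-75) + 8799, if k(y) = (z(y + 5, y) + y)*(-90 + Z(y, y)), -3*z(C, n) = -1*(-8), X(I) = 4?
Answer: 81385/3 ≈ 27128.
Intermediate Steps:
z(C, n) = -8/3 (z(C, n) = -(-1)*(-8)/3 = -1/3*8 = -8/3)
Z(o, P) = 4 + P + o (Z(o, P) = (o + P) + 4 = (P + o) + 4 = 4 + P + o)
k(y) = (-86 + 2*y)*(-8/3 + y) (k(y) = (-8/3 + y)*(-90 + (4 + y + y)) = (-8/3 + y)*(-90 + (4 + 2*y)) = (-8/3 + y)*(-86 + 2*y) = (-86 + 2*y)*(-8/3 + y))
k(-75) + 8799 = (688/3 + 2*(-75)**2 - 274/3*(-75)) + 8799 = (688/3 + 2*5625 + 6850) + 8799 = (688/3 + 11250 + 6850) + 8799 = 54988/3 + 8799 = 81385/3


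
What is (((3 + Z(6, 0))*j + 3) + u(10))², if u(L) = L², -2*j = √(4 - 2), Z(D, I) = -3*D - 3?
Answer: 10771 + 1854*√2 ≈ 13393.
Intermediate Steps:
Z(D, I) = -3 - 3*D
j = -√2/2 (j = -√(4 - 2)/2 = -√2/2 ≈ -0.70711)
(((3 + Z(6, 0))*j + 3) + u(10))² = (((3 + (-3 - 3*6))*(-√2/2) + 3) + 10²)² = (((3 + (-3 - 18))*(-√2/2) + 3) + 100)² = (((3 - 21)*(-√2/2) + 3) + 100)² = ((-(-9)*√2 + 3) + 100)² = ((9*√2 + 3) + 100)² = ((3 + 9*√2) + 100)² = (103 + 9*√2)²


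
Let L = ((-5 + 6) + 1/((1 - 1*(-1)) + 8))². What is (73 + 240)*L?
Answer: 37873/100 ≈ 378.73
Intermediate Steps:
L = 121/100 (L = (1 + 1/((1 + 1) + 8))² = (1 + 1/(2 + 8))² = (1 + 1/10)² = (1 + ⅒)² = (11/10)² = 121/100 ≈ 1.2100)
(73 + 240)*L = (73 + 240)*(121/100) = 313*(121/100) = 37873/100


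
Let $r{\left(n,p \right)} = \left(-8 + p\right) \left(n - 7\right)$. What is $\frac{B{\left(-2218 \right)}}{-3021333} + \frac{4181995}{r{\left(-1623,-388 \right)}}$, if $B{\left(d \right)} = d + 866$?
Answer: $\frac{842404812553}{130014001656} \approx 6.4793$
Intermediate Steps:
$r{\left(n,p \right)} = \left(-8 + p\right) \left(-7 + n\right)$
$B{\left(d \right)} = 866 + d$
$\frac{B{\left(-2218 \right)}}{-3021333} + \frac{4181995}{r{\left(-1623,-388 \right)}} = \frac{866 - 2218}{-3021333} + \frac{4181995}{56 - -12984 - -2716 - -629724} = \left(-1352\right) \left(- \frac{1}{3021333}\right) + \frac{4181995}{56 + 12984 + 2716 + 629724} = \frac{1352}{3021333} + \frac{4181995}{645480} = \frac{1352}{3021333} + 4181995 \cdot \frac{1}{645480} = \frac{1352}{3021333} + \frac{836399}{129096} = \frac{842404812553}{130014001656}$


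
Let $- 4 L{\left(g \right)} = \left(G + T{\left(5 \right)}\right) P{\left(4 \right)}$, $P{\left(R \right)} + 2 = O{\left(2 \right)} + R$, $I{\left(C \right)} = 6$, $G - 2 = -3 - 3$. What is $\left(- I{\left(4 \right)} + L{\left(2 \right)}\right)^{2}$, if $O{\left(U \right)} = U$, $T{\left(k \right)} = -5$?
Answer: $9$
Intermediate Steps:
$G = -4$ ($G = 2 - 6 = -4$)
$P{\left(R \right)} = R$ ($P{\left(R \right)} = -2 + \left(2 + R\right) = R$)
$L{\left(g \right)} = 9$ ($L{\left(g \right)} = - \frac{\left(-4 - 5\right) 4}{4} = - \frac{\left(-9\right) 4}{4} = \left(- \frac{1}{4}\right) \left(-36\right) = 9$)
$\left(- I{\left(4 \right)} + L{\left(2 \right)}\right)^{2} = \left(\left(-1\right) 6 + 9\right)^{2} = \left(-6 + 9\right)^{2} = 3^{2} = 9$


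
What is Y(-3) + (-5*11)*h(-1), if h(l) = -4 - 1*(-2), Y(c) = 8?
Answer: 118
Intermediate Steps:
h(l) = -2 (h(l) = -4 + 2 = -2)
Y(-3) + (-5*11)*h(-1) = 8 - 5*11*(-2) = 8 - 55*(-2) = 8 + 110 = 118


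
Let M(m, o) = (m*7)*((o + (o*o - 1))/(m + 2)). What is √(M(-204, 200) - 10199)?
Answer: √2794870687/101 ≈ 523.43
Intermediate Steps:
M(m, o) = 7*m*(-1 + o + o²)/(2 + m) (M(m, o) = (7*m)*((o + (o² - 1))/(2 + m)) = (7*m)*((o + (-1 + o²))/(2 + m)) = (7*m)*((-1 + o + o²)/(2 + m)) = 7*m*(-1 + o + o²)/(2 + m))
√(M(-204, 200) - 10199) = √(7*(-204)*(-1 + 200 + 200²)/(2 - 204) - 10199) = √(7*(-204)*(-1 + 200 + 40000)/(-202) - 10199) = √(7*(-204)*(-1/202)*40199 - 10199) = √(28702086/101 - 10199) = √(27671987/101) = √2794870687/101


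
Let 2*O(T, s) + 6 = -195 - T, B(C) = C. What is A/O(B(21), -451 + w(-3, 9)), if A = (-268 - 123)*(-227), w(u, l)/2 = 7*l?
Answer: -88757/111 ≈ -799.61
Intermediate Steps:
w(u, l) = 14*l (w(u, l) = 2*(7*l) = 14*l)
A = 88757 (A = -391*(-227) = 88757)
O(T, s) = -201/2 - T/2 (O(T, s) = -3 + (-195 - T)/2 = -3 + (-195/2 - T/2) = -201/2 - T/2)
A/O(B(21), -451 + w(-3, 9)) = 88757/(-201/2 - ½*21) = 88757/(-201/2 - 21/2) = 88757/(-111) = 88757*(-1/111) = -88757/111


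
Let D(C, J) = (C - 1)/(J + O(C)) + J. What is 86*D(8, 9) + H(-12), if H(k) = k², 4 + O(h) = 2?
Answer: 1004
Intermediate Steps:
O(h) = -2 (O(h) = -4 + 2 = -2)
D(C, J) = J + (-1 + C)/(-2 + J) (D(C, J) = (C - 1)/(J - 2) + J = (-1 + C)/(-2 + J) + J = J + (-1 + C)/(-2 + J))
86*D(8, 9) + H(-12) = 86*((-1 + 8 + 9² - 2*9)/(-2 + 9)) + (-12)² = 86*((-1 + 8 + 81 - 18)/7) + 144 = 86*((⅐)*70) + 144 = 86*10 + 144 = 860 + 144 = 1004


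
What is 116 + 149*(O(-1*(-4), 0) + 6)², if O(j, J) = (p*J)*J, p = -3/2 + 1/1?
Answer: 5480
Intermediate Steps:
p = -½ (p = -3*½ + 1*1 = -3/2 + 1 = -½ ≈ -0.50000)
O(j, J) = -J²/2 (O(j, J) = (-J/2)*J = -J²/2)
116 + 149*(O(-1*(-4), 0) + 6)² = 116 + 149*(-½*0² + 6)² = 116 + 149*(-½*0 + 6)² = 116 + 149*(0 + 6)² = 116 + 149*6² = 116 + 149*36 = 116 + 5364 = 5480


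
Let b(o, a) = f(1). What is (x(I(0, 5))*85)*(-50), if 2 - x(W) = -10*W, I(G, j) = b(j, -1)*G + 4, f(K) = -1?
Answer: -178500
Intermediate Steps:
b(o, a) = -1
I(G, j) = 4 - G (I(G, j) = -G + 4 = 4 - G)
x(W) = 2 + 10*W (x(W) = 2 - (-10)*W = 2 + 10*W)
(x(I(0, 5))*85)*(-50) = ((2 + 10*(4 - 1*0))*85)*(-50) = ((2 + 10*(4 + 0))*85)*(-50) = ((2 + 10*4)*85)*(-50) = ((2 + 40)*85)*(-50) = (42*85)*(-50) = 3570*(-50) = -178500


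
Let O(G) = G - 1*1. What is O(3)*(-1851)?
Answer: -3702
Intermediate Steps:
O(G) = -1 + G (O(G) = G - 1 = -1 + G)
O(3)*(-1851) = (-1 + 3)*(-1851) = 2*(-1851) = -3702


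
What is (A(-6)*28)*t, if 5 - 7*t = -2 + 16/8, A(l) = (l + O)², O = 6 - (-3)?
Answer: 180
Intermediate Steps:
O = 9 (O = 6 - 1*(-3) = 6 + 3 = 9)
A(l) = (9 + l)² (A(l) = (l + 9)² = (9 + l)²)
t = 5/7 (t = 5/7 - (-2 + 16/8)/7 = 5/7 - (-2 + 16*(⅛))/7 = 5/7 - (-2 + 2)/7 = 5/7 - ⅐*0 = 5/7 + 0 = 5/7 ≈ 0.71429)
(A(-6)*28)*t = ((9 - 6)²*28)*(5/7) = (3²*28)*(5/7) = (9*28)*(5/7) = 252*(5/7) = 180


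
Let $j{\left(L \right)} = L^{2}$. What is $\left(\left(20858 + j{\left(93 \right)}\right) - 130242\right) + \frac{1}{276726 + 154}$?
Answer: $- \frac{27891506799}{276880} \approx -1.0074 \cdot 10^{5}$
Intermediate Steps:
$\left(\left(20858 + j{\left(93 \right)}\right) - 130242\right) + \frac{1}{276726 + 154} = \left(\left(20858 + 93^{2}\right) - 130242\right) + \frac{1}{276726 + 154} = \left(\left(20858 + 8649\right) - 130242\right) + \frac{1}{276880} = \left(29507 - 130242\right) + \frac{1}{276880} = -100735 + \frac{1}{276880} = - \frac{27891506799}{276880}$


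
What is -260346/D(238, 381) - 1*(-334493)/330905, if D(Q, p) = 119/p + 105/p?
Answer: -16411498128049/37061360 ≈ -4.4282e+5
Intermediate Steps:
D(Q, p) = 224/p
-260346/D(238, 381) - 1*(-334493)/330905 = -260346/(224/381) - 1*(-334493)/330905 = -260346/(224*(1/381)) + 334493*(1/330905) = -260346/224/381 + 334493/330905 = -260346*381/224 + 334493/330905 = -49595913/112 + 334493/330905 = -16411498128049/37061360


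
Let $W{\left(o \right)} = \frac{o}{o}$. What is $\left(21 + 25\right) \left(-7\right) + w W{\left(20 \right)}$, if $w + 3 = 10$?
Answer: $-315$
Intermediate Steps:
$W{\left(o \right)} = 1$
$w = 7$ ($w = -3 + 10 = 7$)
$\left(21 + 25\right) \left(-7\right) + w W{\left(20 \right)} = \left(21 + 25\right) \left(-7\right) + 7 \cdot 1 = 46 \left(-7\right) + 7 = -322 + 7 = -315$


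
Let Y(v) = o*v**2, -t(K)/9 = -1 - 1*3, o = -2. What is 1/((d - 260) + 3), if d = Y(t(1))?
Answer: -1/2849 ≈ -0.00035100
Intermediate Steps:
t(K) = 36 (t(K) = -9*(-1 - 1*3) = -9*(-1 - 3) = -9*(-4) = 36)
Y(v) = -2*v**2
d = -2592 (d = -2*36**2 = -2*1296 = -2592)
1/((d - 260) + 3) = 1/((-2592 - 260) + 3) = 1/(-2852 + 3) = 1/(-2849) = -1/2849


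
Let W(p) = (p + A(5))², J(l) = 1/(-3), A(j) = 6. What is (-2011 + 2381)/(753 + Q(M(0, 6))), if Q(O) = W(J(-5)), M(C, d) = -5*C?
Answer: 1665/3533 ≈ 0.47127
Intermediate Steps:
J(l) = -⅓
W(p) = (6 + p)² (W(p) = (p + 6)² = (6 + p)²)
Q(O) = 289/9 (Q(O) = (6 - ⅓)² = (17/3)² = 289/9)
(-2011 + 2381)/(753 + Q(M(0, 6))) = (-2011 + 2381)/(753 + 289/9) = 370/(7066/9) = 370*(9/7066) = 1665/3533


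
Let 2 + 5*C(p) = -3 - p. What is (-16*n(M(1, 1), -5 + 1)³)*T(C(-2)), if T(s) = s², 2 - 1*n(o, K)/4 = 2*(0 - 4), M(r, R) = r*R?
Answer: -368640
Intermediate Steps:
M(r, R) = R*r
C(p) = -1 - p/5 (C(p) = -⅖ + (-3 - p)/5 = -⅖ + (-⅗ - p/5) = -1 - p/5)
n(o, K) = 40 (n(o, K) = 8 - 8*(0 - 4) = 8 - 8*(-4) = 8 - 4*(-8) = 8 + 32 = 40)
(-16*n(M(1, 1), -5 + 1)³)*T(C(-2)) = (-16*40³)*(-1 - ⅕*(-2))² = (-16*64000)*(-1 + ⅖)² = -1024000*(-⅗)² = -1024000*9/25 = -368640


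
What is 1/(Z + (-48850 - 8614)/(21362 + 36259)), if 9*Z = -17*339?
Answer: -19207/12318037 ≈ -0.0015593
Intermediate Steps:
Z = -1921/3 (Z = (-17*339)/9 = (1/9)*(-5763) = -1921/3 ≈ -640.33)
1/(Z + (-48850 - 8614)/(21362 + 36259)) = 1/(-1921/3 + (-48850 - 8614)/(21362 + 36259)) = 1/(-1921/3 - 57464/57621) = 1/(-12318037/19207) = -19207/12318037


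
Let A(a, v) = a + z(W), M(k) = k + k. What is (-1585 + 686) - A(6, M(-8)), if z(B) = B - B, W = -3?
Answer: -905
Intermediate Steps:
z(B) = 0
M(k) = 2*k
A(a, v) = a (A(a, v) = a + 0 = a)
(-1585 + 686) - A(6, M(-8)) = (-1585 + 686) - 1*6 = -899 - 6 = -905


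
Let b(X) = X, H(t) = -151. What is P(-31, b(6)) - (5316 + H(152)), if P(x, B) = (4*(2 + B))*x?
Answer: -6157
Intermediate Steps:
P(x, B) = x*(8 + 4*B) (P(x, B) = (8 + 4*B)*x = x*(8 + 4*B))
P(-31, b(6)) - (5316 + H(152)) = 4*(-31)*(2 + 6) - (5316 - 151) = 4*(-31)*8 - 1*5165 = -992 - 5165 = -6157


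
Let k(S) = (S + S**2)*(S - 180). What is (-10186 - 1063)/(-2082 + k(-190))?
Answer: 11249/13288782 ≈ 0.00084650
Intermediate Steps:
k(S) = (-180 + S)*(S + S**2) (k(S) = (S + S**2)*(-180 + S) = (-180 + S)*(S + S**2))
(-10186 - 1063)/(-2082 + k(-190)) = (-10186 - 1063)/(-2082 - 190*(-180 + (-190)**2 - 179*(-190))) = -11249/(-2082 - 190*(-180 + 36100 + 34010)) = -11249/(-2082 - 190*69930) = -11249/(-2082 - 13286700) = -11249/(-13288782) = -11249*(-1/13288782) = 11249/13288782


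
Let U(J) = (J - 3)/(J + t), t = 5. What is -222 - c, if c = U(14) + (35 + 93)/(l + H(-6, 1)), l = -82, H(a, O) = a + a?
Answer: -197547/893 ≈ -221.22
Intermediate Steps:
H(a, O) = 2*a
U(J) = (-3 + J)/(5 + J) (U(J) = (J - 3)/(J + 5) = (-3 + J)/(5 + J))
c = -699/893 (c = (-3 + 14)/(5 + 14) + (35 + 93)/(-82 + 2*(-6)) = 11/19 + 128/(-82 - 12) = (1/19)*11 + 128/(-94) = 11/19 + 128*(-1/94) = 11/19 - 64/47 = -699/893 ≈ -0.78275)
-222 - c = -222 - 1*(-699/893) = -222 + 699/893 = -197547/893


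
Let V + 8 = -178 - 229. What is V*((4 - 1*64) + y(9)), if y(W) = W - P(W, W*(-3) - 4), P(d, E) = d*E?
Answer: -94620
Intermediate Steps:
V = -415 (V = -8 + (-178 - 229) = -8 - 407 = -415)
P(d, E) = E*d
y(W) = W - W*(-4 - 3*W) (y(W) = W - (W*(-3) - 4)*W = W - (-3*W - 4)*W = W - (-4 - 3*W)*W = W - W*(-4 - 3*W))
V*((4 - 1*64) + y(9)) = -415*((4 - 1*64) + 9*(5 + 3*9)) = -415*((4 - 64) + 9*(5 + 27)) = -415*(-60 + 9*32) = -415*(-60 + 288) = -415*228 = -94620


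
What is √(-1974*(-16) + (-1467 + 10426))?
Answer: √40543 ≈ 201.35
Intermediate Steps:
√(-1974*(-16) + (-1467 + 10426)) = √(31584 + 8959) = √40543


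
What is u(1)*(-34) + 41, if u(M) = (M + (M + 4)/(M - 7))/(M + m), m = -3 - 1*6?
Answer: 1001/24 ≈ 41.708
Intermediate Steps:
m = -9 (m = -3 - 6 = -9)
u(M) = (M + (4 + M)/(-7 + M))/(-9 + M) (u(M) = (M + (M + 4)/(M - 7))/(M - 9) = (M + (4 + M)/(-7 + M))/(-9 + M))
u(1)*(-34) + 41 = ((4 + 1² - 6*1)/(63 + 1² - 16*1))*(-34) + 41 = ((4 + 1 - 6)/(63 + 1 - 16))*(-34) + 41 = (-1/48)*(-34) + 41 = ((1/48)*(-1))*(-34) + 41 = -1/48*(-34) + 41 = 17/24 + 41 = 1001/24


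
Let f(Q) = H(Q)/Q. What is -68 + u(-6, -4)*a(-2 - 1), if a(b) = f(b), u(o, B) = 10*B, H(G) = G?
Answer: -108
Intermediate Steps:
f(Q) = 1 (f(Q) = Q/Q = 1)
a(b) = 1
-68 + u(-6, -4)*a(-2 - 1) = -68 + (10*(-4))*1 = -68 - 40*1 = -68 - 40 = -108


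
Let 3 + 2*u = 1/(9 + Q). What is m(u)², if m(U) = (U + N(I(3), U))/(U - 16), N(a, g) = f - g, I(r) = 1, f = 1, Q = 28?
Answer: 1369/418609 ≈ 0.0032704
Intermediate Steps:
u = -55/37 (u = -3/2 + 1/(2*(9 + 28)) = -3/2 + (½)/37 = -3/2 + (½)*(1/37) = -3/2 + 1/74 = -55/37 ≈ -1.4865)
N(a, g) = 1 - g
m(U) = 1/(-16 + U) (m(U) = (U + (1 - U))/(U - 16) = 1/(-16 + U))
m(u)² = (1/(-16 - 55/37))² = (1/(-647/37))² = (-37/647)² = 1369/418609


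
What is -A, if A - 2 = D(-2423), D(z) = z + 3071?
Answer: -650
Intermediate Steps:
D(z) = 3071 + z
A = 650 (A = 2 + (3071 - 2423) = 2 + 648 = 650)
-A = -1*650 = -650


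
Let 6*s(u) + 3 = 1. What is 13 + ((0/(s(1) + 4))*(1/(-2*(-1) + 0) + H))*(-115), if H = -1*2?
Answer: 13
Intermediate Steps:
s(u) = -⅓ (s(u) = -½ + (⅙)*1 = -½ + ⅙ = -⅓)
H = -2
13 + ((0/(s(1) + 4))*(1/(-2*(-1) + 0) + H))*(-115) = 13 + ((0/(-⅓ + 4))*(1/(-2*(-1) + 0) - 2))*(-115) = 13 + ((0/(11/3))*(1/(2 + 0) - 2))*(-115) = 13 + (((3/11)*0)*(1/2 - 2))*(-115) = 13 + (0*(½ - 2))*(-115) = 13 + (0*(-3/2))*(-115) = 13 + 0*(-115) = 13 + 0 = 13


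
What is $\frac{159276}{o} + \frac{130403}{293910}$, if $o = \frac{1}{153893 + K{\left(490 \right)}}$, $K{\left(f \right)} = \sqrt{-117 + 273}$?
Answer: $\frac{7204163640190283}{293910} + 318552 \sqrt{39} \approx 2.4513 \cdot 10^{10}$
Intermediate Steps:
$K{\left(f \right)} = 2 \sqrt{39}$ ($K{\left(f \right)} = \sqrt{156} = 2 \sqrt{39}$)
$o = \frac{1}{153893 + 2 \sqrt{39}} \approx 6.4975 \cdot 10^{-6}$
$\frac{159276}{o} + \frac{130403}{293910} = \frac{159276}{\frac{153893}{23683055293} - \frac{2 \sqrt{39}}{23683055293}} + \frac{130403}{293910} = \frac{130403}{293910} + \frac{159276}{\frac{153893}{23683055293} - \frac{2 \sqrt{39}}{23683055293}}$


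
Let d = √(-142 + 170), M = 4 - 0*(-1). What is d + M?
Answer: 4 + 2*√7 ≈ 9.2915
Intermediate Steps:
M = 4 (M = 4 - 11*0 = 4 + 0 = 4)
d = 2*√7 (d = √28 = 2*√7 ≈ 5.2915)
d + M = 2*√7 + 4 = 4 + 2*√7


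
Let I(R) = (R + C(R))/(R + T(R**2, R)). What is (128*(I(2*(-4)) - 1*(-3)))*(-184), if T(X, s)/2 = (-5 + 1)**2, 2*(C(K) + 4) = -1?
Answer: -175168/3 ≈ -58389.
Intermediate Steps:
C(K) = -9/2 (C(K) = -4 + (1/2)*(-1) = -4 - 1/2 = -9/2)
T(X, s) = 32 (T(X, s) = 2*(-5 + 1)**2 = 2*(-4)**2 = 2*16 = 32)
I(R) = (-9/2 + R)/(32 + R) (I(R) = (R - 9/2)/(R + 32) = (-9/2 + R)/(32 + R))
(128*(I(2*(-4)) - 1*(-3)))*(-184) = (128*((-9/2 + 2*(-4))/(32 + 2*(-4)) - 1*(-3)))*(-184) = (128*((-9/2 - 8)/(32 - 8) + 3))*(-184) = (128*(-25/2/24 + 3))*(-184) = (128*((1/24)*(-25/2) + 3))*(-184) = (128*(-25/48 + 3))*(-184) = (128*(119/48))*(-184) = (952/3)*(-184) = -175168/3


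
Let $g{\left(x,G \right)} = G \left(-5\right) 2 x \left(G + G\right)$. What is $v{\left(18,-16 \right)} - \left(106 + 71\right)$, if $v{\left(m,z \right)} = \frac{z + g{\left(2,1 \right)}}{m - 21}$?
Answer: $- \frac{475}{3} \approx -158.33$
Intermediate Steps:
$g{\left(x,G \right)} = - 20 x G^{2}$ ($g{\left(x,G \right)} = G \left(- 10 x\right) 2 G = - 10 G x 2 G = - 20 x G^{2}$)
$v{\left(m,z \right)} = \frac{-40 + z}{-21 + m}$ ($v{\left(m,z \right)} = \frac{z - 40 \cdot 1^{2}}{m - 21} = \frac{z - 40 \cdot 1}{-21 + m} = \frac{z - 40}{-21 + m} = \frac{-40 + z}{-21 + m}$)
$v{\left(18,-16 \right)} - \left(106 + 71\right) = \frac{-40 - 16}{-21 + 18} - \left(106 + 71\right) = \frac{1}{-3} \left(-56\right) - 177 = \left(- \frac{1}{3}\right) \left(-56\right) - 177 = \frac{56}{3} - 177 = - \frac{475}{3}$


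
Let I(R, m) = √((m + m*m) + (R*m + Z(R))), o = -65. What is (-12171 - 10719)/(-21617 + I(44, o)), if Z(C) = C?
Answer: 98962626/93458669 + 36624*√21/93458669 ≈ 1.0607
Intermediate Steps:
I(R, m) = √(R + m + m² + R*m) (I(R, m) = √((m + m*m) + (R*m + R)) = √((m + m²) + (R + R*m)) = √(R + m + m² + R*m))
(-12171 - 10719)/(-21617 + I(44, o)) = (-12171 - 10719)/(-21617 + √(44 - 65 + (-65)² + 44*(-65))) = -22890/(-21617 + √(44 - 65 + 4225 - 2860)) = -22890/(-21617 + √1344) = -22890/(-21617 + 8*√21)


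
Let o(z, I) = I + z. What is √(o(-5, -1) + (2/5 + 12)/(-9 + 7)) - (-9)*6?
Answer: 54 + I*√305/5 ≈ 54.0 + 3.4929*I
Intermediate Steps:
√(o(-5, -1) + (2/5 + 12)/(-9 + 7)) - (-9)*6 = √((-1 - 5) + (2/5 + 12)/(-9 + 7)) - (-9)*6 = √(-6 + (2*(⅕) + 12)/(-2)) - 9*(-6) = √(-6 + (⅖ + 12)*(-½)) + 54 = √(-6 + (62/5)*(-½)) + 54 = √(-6 - 31/5) + 54 = √(-61/5) + 54 = I*√305/5 + 54 = 54 + I*√305/5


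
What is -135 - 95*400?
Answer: -38135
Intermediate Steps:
-135 - 95*400 = -135 - 38000 = -38135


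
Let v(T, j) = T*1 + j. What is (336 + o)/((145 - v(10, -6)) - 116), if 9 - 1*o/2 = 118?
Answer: 118/25 ≈ 4.7200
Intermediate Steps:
o = -218 (o = 18 - 2*118 = 18 - 236 = -218)
v(T, j) = T + j
(336 + o)/((145 - v(10, -6)) - 116) = (336 - 218)/((145 - (10 - 6)) - 116) = 118/((145 - 1*4) - 116) = 118/((145 - 4) - 116) = 118/(141 - 116) = 118/25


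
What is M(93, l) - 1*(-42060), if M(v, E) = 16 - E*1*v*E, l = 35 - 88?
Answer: -219161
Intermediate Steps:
l = -53
M(v, E) = 16 - v*E**2 (M(v, E) = 16 - E*E*v = 16 - v*E**2)
M(93, l) - 1*(-42060) = (16 - 1*93*(-53)**2) - 1*(-42060) = (16 - 1*93*2809) + 42060 = (16 - 261237) + 42060 = -261221 + 42060 = -219161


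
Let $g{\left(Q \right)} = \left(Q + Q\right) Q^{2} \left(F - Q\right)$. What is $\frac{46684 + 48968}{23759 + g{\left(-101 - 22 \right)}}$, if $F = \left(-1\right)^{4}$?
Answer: $- \frac{95652}{461471257} \approx -0.00020728$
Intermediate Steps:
$F = 1$
$g{\left(Q \right)} = 2 Q^{3} \left(1 - Q\right)$ ($g{\left(Q \right)} = \left(Q + Q\right) Q^{2} \left(1 - Q\right) = 2 Q Q^{2} \left(1 - Q\right) = 2 Q^{3} \left(1 - Q\right)$)
$\frac{46684 + 48968}{23759 + g{\left(-101 - 22 \right)}} = \frac{46684 + 48968}{23759 + 2 \left(-101 - 22\right)^{3} \left(1 - \left(-101 - 22\right)\right)} = \frac{95652}{23759 + 2 \left(-101 - 22\right)^{3} \left(1 - \left(-101 - 22\right)\right)} = \frac{95652}{23759 + 2 \left(-123\right)^{3} \left(1 - -123\right)} = \frac{95652}{23759 + 2 \left(-1860867\right) \left(1 + 123\right)} = \frac{95652}{23759 + 2 \left(-1860867\right) 124} = \frac{95652}{23759 - 461495016} = \frac{95652}{-461471257} = 95652 \left(- \frac{1}{461471257}\right) = - \frac{95652}{461471257}$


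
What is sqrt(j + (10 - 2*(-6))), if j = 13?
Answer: sqrt(35) ≈ 5.9161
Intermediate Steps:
sqrt(j + (10 - 2*(-6))) = sqrt(13 + (10 - 2*(-6))) = sqrt(13 + (10 + 12)) = sqrt(13 + 22) = sqrt(35)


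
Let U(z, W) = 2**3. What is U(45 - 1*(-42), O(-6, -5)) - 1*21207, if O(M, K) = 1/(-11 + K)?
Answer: -21199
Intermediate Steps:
U(z, W) = 8
U(45 - 1*(-42), O(-6, -5)) - 1*21207 = 8 - 1*21207 = 8 - 21207 = -21199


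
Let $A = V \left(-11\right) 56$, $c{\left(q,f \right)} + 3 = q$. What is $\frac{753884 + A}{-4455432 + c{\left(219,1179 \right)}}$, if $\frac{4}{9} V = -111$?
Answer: $- \frac{453865}{2227608} \approx -0.20375$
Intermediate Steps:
$V = - \frac{999}{4}$ ($V = \frac{9}{4} \left(-111\right) = - \frac{999}{4} \approx -249.75$)
$c{\left(q,f \right)} = -3 + q$
$A = 153846$ ($A = \left(- \frac{999}{4}\right) \left(-11\right) 56 = \frac{10989}{4} \cdot 56 = 153846$)
$\frac{753884 + A}{-4455432 + c{\left(219,1179 \right)}} = \frac{753884 + 153846}{-4455432 + \left(-3 + 219\right)} = \frac{907730}{-4455432 + 216} = \frac{907730}{-4455216} = 907730 \left(- \frac{1}{4455216}\right) = - \frac{453865}{2227608}$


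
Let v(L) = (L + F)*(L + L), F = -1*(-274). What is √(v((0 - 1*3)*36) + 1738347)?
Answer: √1702491 ≈ 1304.8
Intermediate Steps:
F = 274
v(L) = 2*L*(274 + L) (v(L) = (L + 274)*(L + L) = (274 + L)*(2*L) = 2*L*(274 + L))
√(v((0 - 1*3)*36) + 1738347) = √(2*((0 - 1*3)*36)*(274 + (0 - 1*3)*36) + 1738347) = √(2*((0 - 3)*36)*(274 + (0 - 3)*36) + 1738347) = √(2*(-3*36)*(274 - 3*36) + 1738347) = √(2*(-108)*(274 - 108) + 1738347) = √(2*(-108)*166 + 1738347) = √(-35856 + 1738347) = √1702491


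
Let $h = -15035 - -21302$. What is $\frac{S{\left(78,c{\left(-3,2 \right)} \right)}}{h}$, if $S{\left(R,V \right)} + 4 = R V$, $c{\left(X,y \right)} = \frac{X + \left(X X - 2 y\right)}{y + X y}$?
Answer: $- \frac{43}{6267} \approx -0.0068613$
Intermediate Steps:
$h = 6267$ ($h = -15035 + 21302 = 6267$)
$c{\left(X,y \right)} = \frac{X + X^{2} - 2 y}{y + X y}$ ($c{\left(X,y \right)} = \frac{X + \left(X^{2} - 2 y\right)}{y + X y} = \frac{X + X^{2} - 2 y}{y + X y}$)
$S{\left(R,V \right)} = -4 + R V$
$\frac{S{\left(78,c{\left(-3,2 \right)} \right)}}{h} = \frac{-4 + 78 \frac{-3 + \left(-3\right)^{2} - 4}{2 \left(1 - 3\right)}}{6267} = \left(-4 + 78 \frac{-3 + 9 - 4}{2 \left(-2\right)}\right) \frac{1}{6267} = \left(-4 + 78 \cdot \frac{1}{2} \left(- \frac{1}{2}\right) 2\right) \frac{1}{6267} = \left(-4 + 78 \left(- \frac{1}{2}\right)\right) \frac{1}{6267} = \left(-4 - 39\right) \frac{1}{6267} = \left(-43\right) \frac{1}{6267} = - \frac{43}{6267}$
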